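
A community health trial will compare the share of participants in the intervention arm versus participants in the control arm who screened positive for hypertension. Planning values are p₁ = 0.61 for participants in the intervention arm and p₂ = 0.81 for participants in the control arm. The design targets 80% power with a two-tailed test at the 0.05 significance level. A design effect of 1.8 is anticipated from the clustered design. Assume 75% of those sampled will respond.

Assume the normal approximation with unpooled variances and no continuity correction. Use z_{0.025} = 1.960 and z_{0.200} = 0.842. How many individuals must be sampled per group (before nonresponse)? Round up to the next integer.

n = 185 per group

n = (z_{α/2} + z_β)² · [p₁(1−p₁) + p₂(1−p₂)] / (p₁ − p₂)²
  = (1.960 + 0.842)² · (0.61·0.39 + 0.81·0.19) / (-0.20)²
  = (2.802)² · (0.2379 + 0.1539) / 0.0400
  = 7.8512 · 0.3918 / 0.0400
  = 76.90
Design effect: 1.8 × 76.90 = 138.42.
Adjust for 75% response: 138.42 / 0.75 = 184.57.
Round up → n = 185 per group.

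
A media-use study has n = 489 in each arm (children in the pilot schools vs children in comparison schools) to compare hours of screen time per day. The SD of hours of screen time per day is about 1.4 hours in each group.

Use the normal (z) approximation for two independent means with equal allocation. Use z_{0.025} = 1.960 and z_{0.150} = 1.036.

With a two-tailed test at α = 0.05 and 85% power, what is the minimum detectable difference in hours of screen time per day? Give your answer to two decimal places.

δ = (z_{α/2} + z_β) · √((σ₁²+σ₂²)/n)
  = (1.960 + 1.036) · √(3.92/489)
  = 2.996 · √0.00802
  = 2.996 · 0.0895
  = 0.2682

Minimum detectable difference ≈ 0.27 hours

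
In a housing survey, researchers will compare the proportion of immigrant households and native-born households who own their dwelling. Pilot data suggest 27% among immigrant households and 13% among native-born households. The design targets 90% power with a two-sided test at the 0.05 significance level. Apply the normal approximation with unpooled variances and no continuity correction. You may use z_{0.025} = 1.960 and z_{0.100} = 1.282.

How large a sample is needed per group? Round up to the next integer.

n = 167 per group

n = (z_{α/2} + z_β)² · [p₁(1−p₁) + p₂(1−p₂)] / (p₁ − p₂)²
  = (1.960 + 1.282)² · (0.27·0.73 + 0.13·0.87) / (0.14)²
  = (3.242)² · (0.1971 + 0.1131) / 0.0196
  = 10.5106 · 0.3102 / 0.0196
  = 166.35
Round up → n = 167 per group.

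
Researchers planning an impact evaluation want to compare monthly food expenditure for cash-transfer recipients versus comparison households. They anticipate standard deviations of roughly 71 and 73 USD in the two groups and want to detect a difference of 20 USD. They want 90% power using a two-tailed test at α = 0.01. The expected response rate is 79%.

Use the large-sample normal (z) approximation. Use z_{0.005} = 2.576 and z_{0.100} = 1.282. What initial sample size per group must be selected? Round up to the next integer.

n = 489 per group

n = (z_{α/2} + z_β)² · (σ₁² + σ₂²) / δ²
  = (2.576 + 1.282)² · (71² + 73² = 10370) / 20²
  = 14.8842 · 10370 / 400
  = 385.87
Adjust for 79% response: 385.87 / 0.79 = 488.45.
Round up → n = 489 per group.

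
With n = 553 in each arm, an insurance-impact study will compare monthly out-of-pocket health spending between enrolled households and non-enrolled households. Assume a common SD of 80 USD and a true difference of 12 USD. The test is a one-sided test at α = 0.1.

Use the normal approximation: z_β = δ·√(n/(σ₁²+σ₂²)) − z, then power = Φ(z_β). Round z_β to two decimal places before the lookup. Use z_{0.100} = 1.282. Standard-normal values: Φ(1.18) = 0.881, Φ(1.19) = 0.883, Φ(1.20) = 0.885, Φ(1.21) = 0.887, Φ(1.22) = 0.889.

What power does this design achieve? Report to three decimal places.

z_β = δ·√(n/(σ₁²+σ₂²)) − z_α
    = 12 · √(553/12800) − 1.282
    = 12 · 0.20785 − 1.282
    = 2.4942 − 1.282 = 1.2122 → 1.21
Power = Φ(1.21) = 0.887.

Power ≈ 0.887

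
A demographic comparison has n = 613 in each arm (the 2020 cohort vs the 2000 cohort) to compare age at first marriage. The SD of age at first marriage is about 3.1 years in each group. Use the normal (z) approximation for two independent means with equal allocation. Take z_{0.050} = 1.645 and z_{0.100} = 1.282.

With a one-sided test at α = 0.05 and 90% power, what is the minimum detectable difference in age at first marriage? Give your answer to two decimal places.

δ = (z_α + z_β) · √((σ₁²+σ₂²)/n)
  = (1.645 + 1.282) · √(19.22/613)
  = 2.927 · √0.03135
  = 2.927 · 0.1771
  = 0.5183

Minimum detectable difference ≈ 0.52 years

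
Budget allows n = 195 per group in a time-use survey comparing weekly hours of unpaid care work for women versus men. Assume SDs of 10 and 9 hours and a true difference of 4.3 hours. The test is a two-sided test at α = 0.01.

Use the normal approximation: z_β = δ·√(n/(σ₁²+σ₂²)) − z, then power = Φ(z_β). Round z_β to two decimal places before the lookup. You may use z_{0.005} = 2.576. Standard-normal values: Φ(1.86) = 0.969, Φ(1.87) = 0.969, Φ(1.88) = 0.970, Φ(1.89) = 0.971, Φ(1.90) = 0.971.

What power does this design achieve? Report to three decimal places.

Power ≈ 0.971

z_β = δ·√(n/(σ₁²+σ₂²)) − z_{α/2}
    = 4.3 · √(195/181) − 2.576
    = 4.3 · 1.03795 − 2.576
    = 4.4632 − 2.576 = 1.8872 → 1.89
Power = Φ(1.89) = 0.971.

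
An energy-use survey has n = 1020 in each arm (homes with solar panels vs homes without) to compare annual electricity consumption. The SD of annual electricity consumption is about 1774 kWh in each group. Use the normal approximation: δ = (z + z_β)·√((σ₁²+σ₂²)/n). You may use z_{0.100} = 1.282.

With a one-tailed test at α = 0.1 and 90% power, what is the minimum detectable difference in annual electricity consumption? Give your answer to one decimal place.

Minimum detectable difference ≈ 201.4 kWh

δ = (z_α + z_β) · √((σ₁²+σ₂²)/n)
  = (1.282 + 1.282) · √(6294152/1020)
  = 2.564 · √6170.7
  = 2.564 · 78.5540
  = 201.4126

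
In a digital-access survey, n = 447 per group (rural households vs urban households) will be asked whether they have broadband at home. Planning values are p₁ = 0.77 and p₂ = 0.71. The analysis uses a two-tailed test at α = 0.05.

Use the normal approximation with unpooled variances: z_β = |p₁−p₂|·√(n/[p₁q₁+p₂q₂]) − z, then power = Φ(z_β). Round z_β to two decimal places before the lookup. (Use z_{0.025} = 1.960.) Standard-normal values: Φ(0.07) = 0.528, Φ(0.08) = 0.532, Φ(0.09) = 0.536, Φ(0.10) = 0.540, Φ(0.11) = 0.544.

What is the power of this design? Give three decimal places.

z_β = |p₁−p₂|·√(n/[p₁q₁+p₂q₂]) − z_{α/2}
    = 0.06 · √(447/0.3830) − 1.960
    = 0.06 · 34.1629 − 1.960
    = 2.0498 − 1.960 = 0.0898 → 0.09
Power = Φ(0.09) = 0.536.

Power ≈ 0.536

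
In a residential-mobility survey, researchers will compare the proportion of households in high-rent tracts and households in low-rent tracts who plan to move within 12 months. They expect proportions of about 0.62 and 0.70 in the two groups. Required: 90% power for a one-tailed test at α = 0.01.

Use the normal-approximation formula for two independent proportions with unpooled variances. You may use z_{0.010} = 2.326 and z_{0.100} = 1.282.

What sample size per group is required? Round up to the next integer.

n = 907 per group

n = (z_α + z_β)² · [p₁(1−p₁) + p₂(1−p₂)] / (p₁ − p₂)²
  = (2.326 + 1.282)² · (0.62·0.38 + 0.70·0.30) / (-0.08)²
  = (3.608)² · (0.2356 + 0.2100) / 0.0064
  = 13.0177 · 0.4456 / 0.0064
  = 906.35
Round up → n = 907 per group.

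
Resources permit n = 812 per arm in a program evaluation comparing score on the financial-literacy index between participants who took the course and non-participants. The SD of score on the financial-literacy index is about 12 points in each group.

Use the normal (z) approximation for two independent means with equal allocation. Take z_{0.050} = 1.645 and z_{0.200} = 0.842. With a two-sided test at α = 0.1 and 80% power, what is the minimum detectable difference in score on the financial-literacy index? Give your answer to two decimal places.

δ = (z_{α/2} + z_β) · √((σ₁²+σ₂²)/n)
  = (1.645 + 0.842) · √(288/812)
  = 2.487 · √0.35468
  = 2.487 · 0.5956
  = 1.4811

Minimum detectable difference ≈ 1.48 points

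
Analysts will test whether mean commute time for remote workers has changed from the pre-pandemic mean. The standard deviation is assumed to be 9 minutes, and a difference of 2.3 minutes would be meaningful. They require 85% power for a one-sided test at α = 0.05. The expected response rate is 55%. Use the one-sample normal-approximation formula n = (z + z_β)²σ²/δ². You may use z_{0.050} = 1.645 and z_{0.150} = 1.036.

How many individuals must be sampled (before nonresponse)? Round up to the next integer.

n = 201

n = (z_α + z_β)² · σ² / δ²
  = (1.645 + 1.036)² · 9² / 2.3²
  = 7.1878 · 81 / 5.29
  = 110.06
Adjust for 55% response: 110.06 / 0.55 = 200.11.
Round up → n = 201.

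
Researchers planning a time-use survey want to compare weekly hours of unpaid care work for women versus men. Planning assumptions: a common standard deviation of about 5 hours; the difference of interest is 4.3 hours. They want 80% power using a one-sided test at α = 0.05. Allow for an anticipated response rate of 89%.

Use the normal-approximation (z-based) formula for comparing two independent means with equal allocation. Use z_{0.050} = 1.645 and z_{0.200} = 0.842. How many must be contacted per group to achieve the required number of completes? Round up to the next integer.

n = 19 per group

n = (z_α + z_β)² · (σ₁² + σ₂²) / δ²
  = (1.645 + 0.842)² · (2·5² = 50) / 4.3²
  = 6.1852 · 50 / 18.49
  = 16.73
Adjust for 89% response: 16.73 / 0.89 = 18.79.
Round up → n = 19 per group.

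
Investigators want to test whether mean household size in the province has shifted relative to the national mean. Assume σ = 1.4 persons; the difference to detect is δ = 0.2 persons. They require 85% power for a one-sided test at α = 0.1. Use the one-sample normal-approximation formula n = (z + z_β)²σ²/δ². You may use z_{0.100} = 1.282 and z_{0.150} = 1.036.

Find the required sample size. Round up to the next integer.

n = (z_α + z_β)² · σ² / δ²
  = (1.282 + 1.036)² · 1.4² / 0.2²
  = 5.3731 · 1.96 / 0.04
  = 263.28
Round up → n = 264.

n = 264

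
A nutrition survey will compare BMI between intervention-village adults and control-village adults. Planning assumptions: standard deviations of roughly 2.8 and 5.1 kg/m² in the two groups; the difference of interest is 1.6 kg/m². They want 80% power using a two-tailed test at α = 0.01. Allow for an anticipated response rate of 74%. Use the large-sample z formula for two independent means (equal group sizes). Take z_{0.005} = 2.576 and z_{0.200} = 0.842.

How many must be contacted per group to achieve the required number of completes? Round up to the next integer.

n = (z_{α/2} + z_β)² · (σ₁² + σ₂²) / δ²
  = (2.576 + 0.842)² · (2.8² + 5.1² = 33.85) / 1.6²
  = 11.6827 · 33.85 / 2.56
  = 154.48
Adjust for 74% response: 154.48 / 0.74 = 208.75.
Round up → n = 209 per group.

n = 209 per group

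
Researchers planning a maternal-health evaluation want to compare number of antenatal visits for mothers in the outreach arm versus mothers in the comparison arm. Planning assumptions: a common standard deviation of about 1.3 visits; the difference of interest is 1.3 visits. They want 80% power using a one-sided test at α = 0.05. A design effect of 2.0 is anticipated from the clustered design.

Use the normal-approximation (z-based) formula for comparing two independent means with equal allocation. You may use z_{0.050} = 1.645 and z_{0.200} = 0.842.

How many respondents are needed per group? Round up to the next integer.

n = 25 per group

n = (z_α + z_β)² · (σ₁² + σ₂²) / δ²
  = (1.645 + 0.842)² · (2·1.3² = 3.38) / 1.3²
  = 6.1852 · 3.38 / 1.69
  = 12.37
Design effect: 2.0 × 12.37 = 24.74.
Round up → n = 25 per group.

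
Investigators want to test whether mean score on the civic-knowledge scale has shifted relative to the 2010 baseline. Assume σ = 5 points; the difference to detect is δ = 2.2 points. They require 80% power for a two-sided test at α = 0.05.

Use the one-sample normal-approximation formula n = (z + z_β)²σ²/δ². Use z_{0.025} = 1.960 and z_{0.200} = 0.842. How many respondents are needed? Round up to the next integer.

n = 41

n = (z_{α/2} + z_β)² · σ² / δ²
  = (1.960 + 0.842)² · 5² / 2.2²
  = 7.8512 · 25 / 4.84
  = 40.55
Round up → n = 41.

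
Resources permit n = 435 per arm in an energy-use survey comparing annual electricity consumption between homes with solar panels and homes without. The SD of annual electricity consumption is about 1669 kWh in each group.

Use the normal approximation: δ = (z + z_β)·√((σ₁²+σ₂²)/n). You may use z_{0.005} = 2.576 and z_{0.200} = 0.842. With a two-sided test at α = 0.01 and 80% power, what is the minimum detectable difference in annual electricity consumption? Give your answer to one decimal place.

δ = (z_{α/2} + z_β) · √((σ₁²+σ₂²)/n)
  = (2.576 + 0.842) · √(5571122/435)
  = 3.418 · √12807.2
  = 3.418 · 113.1688
  = 386.8110

Minimum detectable difference ≈ 386.8 kWh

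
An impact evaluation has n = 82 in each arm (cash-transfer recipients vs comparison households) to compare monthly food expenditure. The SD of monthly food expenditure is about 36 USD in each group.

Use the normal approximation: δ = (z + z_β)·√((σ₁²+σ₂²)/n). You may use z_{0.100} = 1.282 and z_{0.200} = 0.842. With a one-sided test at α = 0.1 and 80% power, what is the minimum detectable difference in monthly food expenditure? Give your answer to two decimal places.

Minimum detectable difference ≈ 11.94 USD

δ = (z_α + z_β) · √((σ₁²+σ₂²)/n)
  = (1.282 + 0.842) · √(2592/82)
  = 2.124 · √31.6098
  = 2.124 · 5.6223
  = 11.9417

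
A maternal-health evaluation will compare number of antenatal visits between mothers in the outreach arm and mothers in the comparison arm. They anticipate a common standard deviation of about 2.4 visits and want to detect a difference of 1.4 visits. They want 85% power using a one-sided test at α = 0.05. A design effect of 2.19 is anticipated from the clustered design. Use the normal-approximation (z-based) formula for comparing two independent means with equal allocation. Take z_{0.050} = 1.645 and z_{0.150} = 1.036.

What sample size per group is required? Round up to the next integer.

n = 93 per group

n = (z_α + z_β)² · (σ₁² + σ₂²) / δ²
  = (1.645 + 1.036)² · (2·2.4² = 11.52) / 1.4²
  = 7.1878 · 11.52 / 1.96
  = 42.25
Design effect: 2.19 × 42.25 = 92.52.
Round up → n = 93 per group.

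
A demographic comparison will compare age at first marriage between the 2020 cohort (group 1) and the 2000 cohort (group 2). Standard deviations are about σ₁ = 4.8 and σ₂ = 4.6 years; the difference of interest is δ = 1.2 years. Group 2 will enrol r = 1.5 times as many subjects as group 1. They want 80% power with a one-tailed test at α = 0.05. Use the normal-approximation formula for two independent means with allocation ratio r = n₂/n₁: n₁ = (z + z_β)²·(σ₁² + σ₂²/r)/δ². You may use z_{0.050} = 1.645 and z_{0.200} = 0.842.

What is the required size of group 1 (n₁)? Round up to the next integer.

n₁ = 160

n₁ = (z_α + z_β)² · (σ₁² + σ₂²/r) / δ²
   = (1.645 + 0.842)² · (4.8² + 4.6²/1.5) / 1.2²
   = 6.1852 · (23.04 + 14.1067) / 1.44
   = 6.1852 · 37.1467 / 1.44
   = 159.55
Round up → n₁ = 160; n₂ = r·n₁ = 1.5 × 160 = 240.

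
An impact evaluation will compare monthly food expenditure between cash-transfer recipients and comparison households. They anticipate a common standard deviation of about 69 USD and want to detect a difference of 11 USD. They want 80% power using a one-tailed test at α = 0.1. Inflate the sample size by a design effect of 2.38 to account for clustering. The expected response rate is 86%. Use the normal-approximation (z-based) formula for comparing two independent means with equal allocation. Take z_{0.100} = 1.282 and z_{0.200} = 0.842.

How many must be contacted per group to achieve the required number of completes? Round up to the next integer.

n = (z_α + z_β)² · (σ₁² + σ₂²) / δ²
  = (1.282 + 0.842)² · (2·69² = 9522) / 11²
  = 4.5114 · 9522 / 121
  = 355.02
Design effect: 2.38 × 355.02 = 844.95.
Adjust for 86% response: 844.95 / 0.86 = 982.49.
Round up → n = 983 per group.

n = 983 per group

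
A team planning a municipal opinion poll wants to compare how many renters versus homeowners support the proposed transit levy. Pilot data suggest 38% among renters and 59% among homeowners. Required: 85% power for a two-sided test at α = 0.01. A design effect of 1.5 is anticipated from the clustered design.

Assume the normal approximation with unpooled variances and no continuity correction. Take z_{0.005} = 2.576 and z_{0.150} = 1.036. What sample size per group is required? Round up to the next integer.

n = 212 per group

n = (z_{α/2} + z_β)² · [p₁(1−p₁) + p₂(1−p₂)] / (p₁ − p₂)²
  = (2.576 + 1.036)² · (0.38·0.62 + 0.59·0.41) / (-0.21)²
  = (3.612)² · (0.2356 + 0.2419) / 0.0441
  = 13.0465 · 0.4775 / 0.0441
  = 141.26
Design effect: 1.5 × 141.26 = 211.90.
Round up → n = 212 per group.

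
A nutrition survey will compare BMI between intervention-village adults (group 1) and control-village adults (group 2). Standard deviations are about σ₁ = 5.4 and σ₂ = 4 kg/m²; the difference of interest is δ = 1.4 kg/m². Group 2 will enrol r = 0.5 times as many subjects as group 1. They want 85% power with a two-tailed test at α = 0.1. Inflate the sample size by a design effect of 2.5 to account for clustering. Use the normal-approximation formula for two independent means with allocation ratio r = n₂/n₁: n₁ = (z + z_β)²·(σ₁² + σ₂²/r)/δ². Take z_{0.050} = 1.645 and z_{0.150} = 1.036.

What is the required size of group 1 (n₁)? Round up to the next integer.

n₁ = (z_{α/2} + z_β)² · (σ₁² + σ₂²/r) / δ²
   = (1.645 + 1.036)² · (5.4² + 4²/0.5) / 1.4²
   = 7.1878 · (29.16 + 32) / 1.96
   = 7.1878 · 61.16 / 1.96
   = 224.29
Design effect: 2.5 × 224.29 = 560.72.
Round up → n₁ = 561; n₂ = r·n₁ = 0.5 × 561 = 281.

n₁ = 561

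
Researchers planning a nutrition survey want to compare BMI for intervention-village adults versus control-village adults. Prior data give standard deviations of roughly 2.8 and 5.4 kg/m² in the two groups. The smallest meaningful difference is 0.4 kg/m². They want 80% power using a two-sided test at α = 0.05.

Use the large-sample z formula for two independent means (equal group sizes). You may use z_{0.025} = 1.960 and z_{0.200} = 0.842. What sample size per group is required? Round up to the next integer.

n = (z_{α/2} + z_β)² · (σ₁² + σ₂²) / δ²
  = (1.960 + 0.842)² · (2.8² + 5.4² = 37) / 0.4²
  = 7.8512 · 37 / 0.16
  = 1815.59
Round up → n = 1816 per group.

n = 1816 per group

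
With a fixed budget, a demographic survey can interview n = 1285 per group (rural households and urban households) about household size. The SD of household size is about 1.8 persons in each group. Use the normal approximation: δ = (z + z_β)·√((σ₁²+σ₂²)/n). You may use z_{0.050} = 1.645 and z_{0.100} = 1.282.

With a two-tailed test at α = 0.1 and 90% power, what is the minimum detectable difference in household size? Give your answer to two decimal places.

Minimum detectable difference ≈ 0.21 persons

δ = (z_{α/2} + z_β) · √((σ₁²+σ₂²)/n)
  = (1.645 + 1.282) · √(6.48/1285)
  = 2.927 · √0.00504
  = 2.927 · 0.0710
  = 0.2079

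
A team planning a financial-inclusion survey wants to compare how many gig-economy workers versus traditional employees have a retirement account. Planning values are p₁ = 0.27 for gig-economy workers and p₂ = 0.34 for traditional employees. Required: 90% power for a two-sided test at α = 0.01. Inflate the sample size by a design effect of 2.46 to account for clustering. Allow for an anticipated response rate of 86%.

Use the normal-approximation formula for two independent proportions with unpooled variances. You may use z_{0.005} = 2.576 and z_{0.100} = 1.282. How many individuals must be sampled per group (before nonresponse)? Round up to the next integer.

n = (z_{α/2} + z_β)² · [p₁(1−p₁) + p₂(1−p₂)] / (p₁ − p₂)²
  = (2.576 + 1.282)² · (0.27·0.73 + 0.34·0.66) / (-0.07)²
  = (3.858)² · (0.1971 + 0.2244) / 0.0049
  = 14.8842 · 0.4215 / 0.0049
  = 1280.34
Design effect: 2.46 × 1280.34 = 3149.64.
Adjust for 86% response: 3149.64 / 0.86 = 3662.37.
Round up → n = 3663 per group.

n = 3663 per group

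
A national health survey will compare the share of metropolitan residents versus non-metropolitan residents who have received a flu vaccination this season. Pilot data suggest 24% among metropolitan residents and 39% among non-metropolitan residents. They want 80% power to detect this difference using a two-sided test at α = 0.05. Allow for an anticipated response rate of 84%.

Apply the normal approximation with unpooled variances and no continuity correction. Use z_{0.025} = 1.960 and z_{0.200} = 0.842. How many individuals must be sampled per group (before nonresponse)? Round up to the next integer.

n = 175 per group

n = (z_{α/2} + z_β)² · [p₁(1−p₁) + p₂(1−p₂)] / (p₁ − p₂)²
  = (1.960 + 0.842)² · (0.24·0.76 + 0.39·0.61) / (-0.15)²
  = (2.802)² · (0.1824 + 0.2379) / 0.0225
  = 7.8512 · 0.4203 / 0.0225
  = 146.66
Adjust for 84% response: 146.66 / 0.84 = 174.60.
Round up → n = 175 per group.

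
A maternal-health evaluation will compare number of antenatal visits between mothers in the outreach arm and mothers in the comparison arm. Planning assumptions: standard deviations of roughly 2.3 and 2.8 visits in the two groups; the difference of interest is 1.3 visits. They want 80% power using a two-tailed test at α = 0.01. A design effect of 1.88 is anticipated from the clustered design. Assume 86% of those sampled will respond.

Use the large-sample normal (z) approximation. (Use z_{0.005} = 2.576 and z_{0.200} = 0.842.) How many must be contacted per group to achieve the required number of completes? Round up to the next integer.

n = 199 per group

n = (z_{α/2} + z_β)² · (σ₁² + σ₂²) / δ²
  = (2.576 + 0.842)² · (2.3² + 2.8² = 13.13) / 1.3²
  = 11.6827 · 13.13 / 1.69
  = 90.77
Design effect: 1.88 × 90.77 = 170.64.
Adjust for 86% response: 170.64 / 0.86 = 198.42.
Round up → n = 199 per group.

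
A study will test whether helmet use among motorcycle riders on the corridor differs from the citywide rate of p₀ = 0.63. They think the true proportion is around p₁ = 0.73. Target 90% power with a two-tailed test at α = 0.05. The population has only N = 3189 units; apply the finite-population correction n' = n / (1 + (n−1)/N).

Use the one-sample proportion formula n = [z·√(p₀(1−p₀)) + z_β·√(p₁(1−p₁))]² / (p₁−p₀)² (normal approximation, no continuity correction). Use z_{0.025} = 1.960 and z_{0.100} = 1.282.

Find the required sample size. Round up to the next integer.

n = 215

n = [z_{α/2}·√(p₀q₀) + z_β·√(p₁q₁)]² / (p₁ − p₀)²
  = [1.960·√(0.63·0.37) + 1.282·√(0.73·0.27)]² / (0.10)²
  = [1.960·0.4828 + 1.282·0.4440]² / 0.0100
  = [1.5155]² / 0.0100
  = 229.66
Finite-population correction (N = 3189): 229.66 / (1 + (229.66 − 1)/3189) = 214.29.
Round up → n = 215.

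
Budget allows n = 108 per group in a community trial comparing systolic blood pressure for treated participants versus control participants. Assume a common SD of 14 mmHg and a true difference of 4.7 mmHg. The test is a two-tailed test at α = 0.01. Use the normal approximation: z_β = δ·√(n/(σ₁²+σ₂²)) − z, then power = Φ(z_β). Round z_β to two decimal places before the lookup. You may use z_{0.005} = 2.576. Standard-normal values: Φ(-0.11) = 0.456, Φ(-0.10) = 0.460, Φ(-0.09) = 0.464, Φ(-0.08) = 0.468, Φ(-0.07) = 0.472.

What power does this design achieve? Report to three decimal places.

Power ≈ 0.456

z_β = δ·√(n/(σ₁²+σ₂²)) − z_{α/2}
    = 4.7 · √(108/392) − 2.576
    = 4.7 · 0.52489 − 2.576
    = 2.4670 − 2.576 = -0.1090 → -0.11
Power = Φ(-0.11) = 0.456.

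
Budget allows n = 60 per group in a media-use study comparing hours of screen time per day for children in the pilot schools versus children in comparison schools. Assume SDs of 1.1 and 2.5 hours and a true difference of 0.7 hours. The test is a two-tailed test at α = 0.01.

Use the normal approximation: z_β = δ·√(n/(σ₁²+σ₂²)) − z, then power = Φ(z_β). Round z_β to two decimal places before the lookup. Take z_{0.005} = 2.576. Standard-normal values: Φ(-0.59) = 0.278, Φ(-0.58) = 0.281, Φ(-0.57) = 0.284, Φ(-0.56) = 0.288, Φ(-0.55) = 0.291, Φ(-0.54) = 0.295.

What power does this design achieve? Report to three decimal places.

z_β = δ·√(n/(σ₁²+σ₂²)) − z_{α/2}
    = 0.7 · √(60/7.46) − 2.576
    = 0.7 · 2.83600 − 2.576
    = 1.9852 − 2.576 = -0.5908 → -0.59
Power = Φ(-0.59) = 0.278.

Power ≈ 0.278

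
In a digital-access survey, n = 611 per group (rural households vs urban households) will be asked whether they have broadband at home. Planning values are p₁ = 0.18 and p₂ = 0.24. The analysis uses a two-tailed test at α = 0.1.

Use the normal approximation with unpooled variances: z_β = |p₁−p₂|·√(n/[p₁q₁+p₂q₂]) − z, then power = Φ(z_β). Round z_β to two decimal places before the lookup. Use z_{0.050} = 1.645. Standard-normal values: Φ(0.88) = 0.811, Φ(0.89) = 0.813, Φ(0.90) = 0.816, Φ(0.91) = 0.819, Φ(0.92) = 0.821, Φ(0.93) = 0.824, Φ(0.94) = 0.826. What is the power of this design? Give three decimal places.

Power ≈ 0.826

z_β = |p₁−p₂|·√(n/[p₁q₁+p₂q₂]) − z_{α/2}
    = 0.06 · √(611/0.3300) − 1.645
    = 0.06 · 43.0292 − 1.645
    = 2.5818 − 1.645 = 0.9368 → 0.94
Power = Φ(0.94) = 0.826.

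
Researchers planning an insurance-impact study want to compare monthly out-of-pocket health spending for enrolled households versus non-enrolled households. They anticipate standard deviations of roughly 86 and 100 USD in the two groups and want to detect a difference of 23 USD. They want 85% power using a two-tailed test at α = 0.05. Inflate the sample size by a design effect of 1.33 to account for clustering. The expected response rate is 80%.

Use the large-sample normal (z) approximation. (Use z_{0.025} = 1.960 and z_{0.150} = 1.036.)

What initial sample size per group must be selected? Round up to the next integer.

n = 491 per group

n = (z_{α/2} + z_β)² · (σ₁² + σ₂²) / δ²
  = (1.960 + 1.036)² · (86² + 100² = 17396) / 23²
  = 8.9760 · 17396 / 529
  = 295.17
Design effect: 1.33 × 295.17 = 392.58.
Adjust for 80% response: 392.58 / 0.80 = 490.73.
Round up → n = 491 per group.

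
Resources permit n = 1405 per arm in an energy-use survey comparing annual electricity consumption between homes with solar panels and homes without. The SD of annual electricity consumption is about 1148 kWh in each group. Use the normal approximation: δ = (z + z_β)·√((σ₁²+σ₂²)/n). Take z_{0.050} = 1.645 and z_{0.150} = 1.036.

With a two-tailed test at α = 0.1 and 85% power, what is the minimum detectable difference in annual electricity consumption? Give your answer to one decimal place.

δ = (z_{α/2} + z_β) · √((σ₁²+σ₂²)/n)
  = (1.645 + 1.036) · √(2635808/1405)
  = 2.681 · √1876.0
  = 2.681 · 43.3130
  = 116.1223

Minimum detectable difference ≈ 116.1 kWh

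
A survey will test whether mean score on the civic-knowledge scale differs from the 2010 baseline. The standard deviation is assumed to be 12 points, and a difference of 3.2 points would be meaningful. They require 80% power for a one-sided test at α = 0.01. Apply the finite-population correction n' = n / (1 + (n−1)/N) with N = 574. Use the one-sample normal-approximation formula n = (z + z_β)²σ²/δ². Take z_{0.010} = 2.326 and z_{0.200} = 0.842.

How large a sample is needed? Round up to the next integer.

n = 114

n = (z_α + z_β)² · σ² / δ²
  = (2.326 + 0.842)² · 12² / 3.2²
  = 10.0362 · 144 / 10.24
  = 141.13
Finite-population correction (N = 574): 141.13 / (1 + (141.13 − 1)/574) = 113.44.
Round up → n = 114.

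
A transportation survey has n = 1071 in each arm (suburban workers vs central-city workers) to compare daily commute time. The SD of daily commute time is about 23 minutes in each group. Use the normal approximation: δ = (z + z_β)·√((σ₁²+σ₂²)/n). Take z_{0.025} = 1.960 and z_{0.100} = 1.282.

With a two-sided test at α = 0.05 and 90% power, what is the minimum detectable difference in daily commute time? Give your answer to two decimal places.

δ = (z_{α/2} + z_β) · √((σ₁²+σ₂²)/n)
  = (1.960 + 1.282) · √(1058/1071)
  = 3.242 · √0.98786
  = 3.242 · 0.9939
  = 3.2223

Minimum detectable difference ≈ 3.22 minutes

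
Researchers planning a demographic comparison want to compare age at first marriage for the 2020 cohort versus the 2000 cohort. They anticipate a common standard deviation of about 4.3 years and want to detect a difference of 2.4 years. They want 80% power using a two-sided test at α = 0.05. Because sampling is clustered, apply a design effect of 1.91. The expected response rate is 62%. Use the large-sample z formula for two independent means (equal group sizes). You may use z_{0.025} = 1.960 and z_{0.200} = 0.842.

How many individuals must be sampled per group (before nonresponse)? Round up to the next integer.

n = (z_{α/2} + z_β)² · (σ₁² + σ₂²) / δ²
  = (1.960 + 0.842)² · (2·4.3² = 36.98) / 2.4²
  = 7.8512 · 36.98 / 5.76
  = 50.41
Design effect: 1.91 × 50.41 = 96.28.
Adjust for 62% response: 96.28 / 0.62 = 155.28.
Round up → n = 156 per group.

n = 156 per group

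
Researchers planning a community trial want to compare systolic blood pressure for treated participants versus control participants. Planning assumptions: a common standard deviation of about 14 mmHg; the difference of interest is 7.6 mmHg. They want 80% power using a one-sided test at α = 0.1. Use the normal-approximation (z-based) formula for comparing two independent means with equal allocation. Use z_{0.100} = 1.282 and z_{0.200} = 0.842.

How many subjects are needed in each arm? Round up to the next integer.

n = 31 per group

n = (z_α + z_β)² · (σ₁² + σ₂²) / δ²
  = (1.282 + 0.842)² · (2·14² = 392) / 7.6²
  = 4.5114 · 392 / 57.76
  = 30.62
Round up → n = 31 per group.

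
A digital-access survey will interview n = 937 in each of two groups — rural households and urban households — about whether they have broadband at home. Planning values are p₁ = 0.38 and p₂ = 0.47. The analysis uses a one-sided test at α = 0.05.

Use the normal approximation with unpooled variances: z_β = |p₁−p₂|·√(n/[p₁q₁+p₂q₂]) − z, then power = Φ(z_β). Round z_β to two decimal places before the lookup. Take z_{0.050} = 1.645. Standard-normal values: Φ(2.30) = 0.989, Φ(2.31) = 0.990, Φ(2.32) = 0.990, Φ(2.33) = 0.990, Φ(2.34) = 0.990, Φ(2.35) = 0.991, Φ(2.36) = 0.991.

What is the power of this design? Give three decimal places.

z_β = |p₁−p₂|·√(n/[p₁q₁+p₂q₂]) − z_α
    = 0.09 · √(937/0.4847) − 1.645
    = 0.09 · 43.9677 − 1.645
    = 3.9571 − 1.645 = 2.3121 → 2.31
Power = Φ(2.31) = 0.990.

Power ≈ 0.990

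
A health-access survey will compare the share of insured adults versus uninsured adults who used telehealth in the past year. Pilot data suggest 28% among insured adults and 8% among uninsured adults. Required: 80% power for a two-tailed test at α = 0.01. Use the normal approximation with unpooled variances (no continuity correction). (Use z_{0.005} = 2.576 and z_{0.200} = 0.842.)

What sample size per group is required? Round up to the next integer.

n = (z_{α/2} + z_β)² · [p₁(1−p₁) + p₂(1−p₂)] / (p₁ − p₂)²
  = (2.576 + 0.842)² · (0.28·0.72 + 0.08·0.92) / (0.20)²
  = (3.418)² · (0.2016 + 0.0736) / 0.0400
  = 11.6827 · 0.2752 / 0.0400
  = 80.38
Round up → n = 81 per group.

n = 81 per group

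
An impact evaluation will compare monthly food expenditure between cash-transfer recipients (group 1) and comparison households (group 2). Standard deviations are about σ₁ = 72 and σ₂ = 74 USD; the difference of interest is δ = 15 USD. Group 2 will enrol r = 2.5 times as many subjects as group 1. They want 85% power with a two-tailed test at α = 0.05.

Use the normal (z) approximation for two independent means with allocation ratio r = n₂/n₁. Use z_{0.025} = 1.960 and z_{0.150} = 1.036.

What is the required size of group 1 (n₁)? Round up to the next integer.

n₁ = (z_{α/2} + z_β)² · (σ₁² + σ₂²/r) / δ²
   = (1.960 + 1.036)² · (72² + 74²/2.5) / 15²
   = 8.9760 · (5184 + 2190.4) / 225
   = 8.9760 · 7374.4 / 225
   = 294.19
Round up → n₁ = 295; n₂ = r·n₁ = 2.5 × 295 = 738.

n₁ = 295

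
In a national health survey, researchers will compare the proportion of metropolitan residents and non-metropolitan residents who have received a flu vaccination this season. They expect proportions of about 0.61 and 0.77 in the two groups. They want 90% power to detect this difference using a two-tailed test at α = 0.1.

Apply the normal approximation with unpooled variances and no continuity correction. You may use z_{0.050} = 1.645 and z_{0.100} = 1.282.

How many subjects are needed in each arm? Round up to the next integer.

n = 139 per group

n = (z_{α/2} + z_β)² · [p₁(1−p₁) + p₂(1−p₂)] / (p₁ − p₂)²
  = (1.645 + 1.282)² · (0.61·0.39 + 0.77·0.23) / (-0.16)²
  = (2.927)² · (0.2379 + 0.1771) / 0.0256
  = 8.5673 · 0.4150 / 0.0256
  = 138.88
Round up → n = 139 per group.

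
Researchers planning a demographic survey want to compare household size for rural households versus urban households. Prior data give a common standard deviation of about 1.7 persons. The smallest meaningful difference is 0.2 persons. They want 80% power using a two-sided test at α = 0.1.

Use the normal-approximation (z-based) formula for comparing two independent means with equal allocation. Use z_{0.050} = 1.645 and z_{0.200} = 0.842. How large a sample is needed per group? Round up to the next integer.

n = (z_{α/2} + z_β)² · (σ₁² + σ₂²) / δ²
  = (1.645 + 0.842)² · (2·1.7² = 5.78) / 0.2²
  = 6.1852 · 5.78 / 0.04
  = 893.76
Round up → n = 894 per group.

n = 894 per group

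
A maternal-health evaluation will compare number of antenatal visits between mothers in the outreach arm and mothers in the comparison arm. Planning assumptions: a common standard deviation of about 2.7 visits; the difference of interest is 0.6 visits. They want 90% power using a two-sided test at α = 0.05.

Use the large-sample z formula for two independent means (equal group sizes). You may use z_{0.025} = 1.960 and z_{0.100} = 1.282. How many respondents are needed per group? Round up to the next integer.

n = (z_{α/2} + z_β)² · (σ₁² + σ₂²) / δ²
  = (1.960 + 1.282)² · (2·2.7² = 14.58) / 0.6²
  = 10.5106 · 14.58 / 0.36
  = 425.68
Round up → n = 426 per group.

n = 426 per group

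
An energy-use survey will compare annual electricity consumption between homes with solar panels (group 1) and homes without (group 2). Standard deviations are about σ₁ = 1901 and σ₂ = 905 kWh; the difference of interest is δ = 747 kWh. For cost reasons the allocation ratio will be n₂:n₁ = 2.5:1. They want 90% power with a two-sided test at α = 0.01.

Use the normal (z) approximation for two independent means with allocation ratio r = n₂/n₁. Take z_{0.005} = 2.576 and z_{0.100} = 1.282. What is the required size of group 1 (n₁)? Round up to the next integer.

n₁ = (z_{α/2} + z_β)² · (σ₁² + σ₂²/r) / δ²
   = (2.576 + 1.282)² · (1901² + 905²/2.5) / 747²
   = 14.8842 · (3613801 + 327610) / 558009
   = 14.8842 · 3941411 / 558009
   = 105.13
Round up → n₁ = 106; n₂ = r·n₁ = 2.5 × 106 = 265.

n₁ = 106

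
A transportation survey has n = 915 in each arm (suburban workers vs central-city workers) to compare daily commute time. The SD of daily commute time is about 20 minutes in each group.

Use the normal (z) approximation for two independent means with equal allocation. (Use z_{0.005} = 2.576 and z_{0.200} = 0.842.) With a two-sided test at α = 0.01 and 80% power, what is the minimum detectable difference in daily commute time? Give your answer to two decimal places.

Minimum detectable difference ≈ 3.20 minutes

δ = (z_{α/2} + z_β) · √((σ₁²+σ₂²)/n)
  = (2.576 + 0.842) · √(800/915)
  = 3.418 · √0.87432
  = 3.418 · 0.9350
  = 3.1960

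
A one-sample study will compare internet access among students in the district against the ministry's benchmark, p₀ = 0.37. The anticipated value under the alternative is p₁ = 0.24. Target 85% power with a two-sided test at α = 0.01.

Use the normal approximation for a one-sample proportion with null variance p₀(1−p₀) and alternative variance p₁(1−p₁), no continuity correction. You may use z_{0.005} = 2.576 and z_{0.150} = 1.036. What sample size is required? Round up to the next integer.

n = [z_{α/2}·√(p₀q₀) + z_β·√(p₁q₁)]² / (p₁ − p₀)²
  = [2.576·√(0.37·0.63) + 1.036·√(0.24·0.76)]² / (-0.13)²
  = [2.576·0.4828 + 1.036·0.4271]² / 0.0169
  = [1.6862]² / 0.0169
  = 168.23
Round up → n = 169.

n = 169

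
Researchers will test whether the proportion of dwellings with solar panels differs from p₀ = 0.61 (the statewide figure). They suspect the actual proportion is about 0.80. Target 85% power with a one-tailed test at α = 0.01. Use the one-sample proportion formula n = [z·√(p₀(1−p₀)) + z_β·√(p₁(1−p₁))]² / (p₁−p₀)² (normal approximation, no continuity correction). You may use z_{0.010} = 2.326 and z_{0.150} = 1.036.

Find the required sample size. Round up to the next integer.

n = 67

n = [z_α·√(p₀q₀) + z_β·√(p₁q₁)]² / (p₁ − p₀)²
  = [2.326·√(0.61·0.39) + 1.036·√(0.80·0.20)]² / (0.19)²
  = [2.326·0.4877 + 1.036·0.4000]² / 0.0361
  = [1.5489]² / 0.0361
  = 66.46
Round up → n = 67.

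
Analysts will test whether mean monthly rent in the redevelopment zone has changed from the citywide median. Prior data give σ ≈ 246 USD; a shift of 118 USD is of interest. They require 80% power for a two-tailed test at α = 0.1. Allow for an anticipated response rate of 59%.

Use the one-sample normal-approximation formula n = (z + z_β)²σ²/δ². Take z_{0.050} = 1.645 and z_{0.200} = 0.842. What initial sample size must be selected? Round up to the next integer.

n = 46

n = (z_{α/2} + z_β)² · σ² / δ²
  = (1.645 + 0.842)² · 246² / 118²
  = 6.1852 · 60516 / 13924
  = 26.88
Adjust for 59% response: 26.88 / 0.59 = 45.56.
Round up → n = 46.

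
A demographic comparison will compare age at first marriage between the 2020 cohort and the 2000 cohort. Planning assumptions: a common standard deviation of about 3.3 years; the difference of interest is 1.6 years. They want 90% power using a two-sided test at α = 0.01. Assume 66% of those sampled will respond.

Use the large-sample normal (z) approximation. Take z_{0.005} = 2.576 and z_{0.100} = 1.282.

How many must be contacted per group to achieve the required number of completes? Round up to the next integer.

n = (z_{α/2} + z_β)² · (σ₁² + σ₂²) / δ²
  = (2.576 + 1.282)² · (2·3.3² = 21.78) / 1.6²
  = 14.8842 · 21.78 / 2.56
  = 126.63
Adjust for 66% response: 126.63 / 0.66 = 191.87.
Round up → n = 192 per group.

n = 192 per group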